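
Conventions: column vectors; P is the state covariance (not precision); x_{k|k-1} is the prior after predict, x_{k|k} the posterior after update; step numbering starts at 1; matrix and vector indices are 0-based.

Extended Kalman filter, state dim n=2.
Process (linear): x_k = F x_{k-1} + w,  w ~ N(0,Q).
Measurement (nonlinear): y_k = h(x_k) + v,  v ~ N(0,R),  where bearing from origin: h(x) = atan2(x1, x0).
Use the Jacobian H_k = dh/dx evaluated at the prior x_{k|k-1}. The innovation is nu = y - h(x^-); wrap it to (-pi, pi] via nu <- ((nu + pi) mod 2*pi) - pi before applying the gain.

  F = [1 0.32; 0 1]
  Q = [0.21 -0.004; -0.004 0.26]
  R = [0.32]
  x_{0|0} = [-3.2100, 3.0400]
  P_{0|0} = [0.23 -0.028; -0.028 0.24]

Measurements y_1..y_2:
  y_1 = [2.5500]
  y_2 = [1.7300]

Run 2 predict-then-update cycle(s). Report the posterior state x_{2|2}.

step 1: x^-=[-2.2372, 3.0400]  P^-=[0.4467 0.0448; 0.0448 0.5000]  H_jac=[-0.2134 -0.1570]  S=[0.3557]  K=[-0.2878; -0.2476]  nu=[0.3448]  x^+=[-2.3364, 2.9546]  P^+=[0.4172 0.0195; 0.0195 0.4782]
step 2: x^-=[-1.3909, 2.9546]  P^-=[0.6886 0.1685; 0.1685 0.7382]  H_jac=[-0.2771 -0.1304]  S=[0.3976]  K=[-0.5351; -0.3596]  nu=[-0.2808]  x^+=[-1.2407, 3.0556]  P^+=[0.5748 0.0920; 0.0920 0.6868]

x_post = [-1.2407, 3.0556]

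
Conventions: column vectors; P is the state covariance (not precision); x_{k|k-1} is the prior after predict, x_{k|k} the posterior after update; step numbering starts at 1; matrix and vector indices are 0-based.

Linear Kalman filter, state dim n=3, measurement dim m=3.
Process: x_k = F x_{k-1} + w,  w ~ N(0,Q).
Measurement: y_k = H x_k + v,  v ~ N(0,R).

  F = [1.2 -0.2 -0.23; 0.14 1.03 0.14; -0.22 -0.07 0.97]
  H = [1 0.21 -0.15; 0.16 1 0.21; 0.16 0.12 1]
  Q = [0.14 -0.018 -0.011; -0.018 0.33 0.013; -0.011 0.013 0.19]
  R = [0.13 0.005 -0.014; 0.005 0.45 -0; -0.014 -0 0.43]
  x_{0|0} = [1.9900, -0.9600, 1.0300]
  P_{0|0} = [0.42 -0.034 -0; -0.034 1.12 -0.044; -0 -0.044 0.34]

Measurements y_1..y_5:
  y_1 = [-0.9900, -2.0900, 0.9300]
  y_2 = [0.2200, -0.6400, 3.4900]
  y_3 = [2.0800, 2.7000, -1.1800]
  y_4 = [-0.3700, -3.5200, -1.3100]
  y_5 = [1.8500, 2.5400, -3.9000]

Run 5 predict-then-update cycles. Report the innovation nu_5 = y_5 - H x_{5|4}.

step 1: x^-=[2.3431, -0.5660, 0.6285]  P^-=[0.8199 -0.2185 -0.1729; -0.2185 1.5106 -0.0700; -0.1729 -0.0700 0.5407]  S=[0.9931 0.1858 -0.1416; 0.1858 1.8945 0.1714; -0.1416 0.1714 0.9329]  K=[0.8466 -0.1559 0.0843; -0.0461 0.7819 -0.0689; -0.1935 -0.0192 0.5151]  nu=[-3.1200, -2.0309, -0.0055]  x^+=[0.0179, -2.0097, 1.2685]  P^+=[0.1291 -0.0896 0.0145; -0.0896 0.3786 -0.0601; 0.0145 -0.0601 0.2291]
step 2: x^-=[0.1316, -1.8899, 1.3672]  P^-=[0.3827 -0.1721 -0.0590; -0.1721 0.6961 -0.0239; -0.0590 -0.0239 0.4128]  S=[0.4996 0.0131 -0.0858; 0.0131 1.1050 0.1133; -0.0858 0.1133 0.8314]  K=[0.7267 -0.1273 0.0701; -0.0694 0.6065 -0.0512; -0.1726 0.0028 0.4635]  nu=[0.6903, 0.9417, 2.3286]  x^+=[0.6767, -1.4857, 2.3301]  P^+=[0.1100 -0.0736 0.0112; -0.0736 0.2937 -0.0445; 0.0112 -0.0445 0.2053]
step 3: x^-=[0.5733, -1.1093, 2.2153]  P^-=[0.3461 -0.1423 -0.0572; -0.1423 0.6142 -0.0091; -0.0572 -0.0091 0.3889]  S=[0.4699 0.0204 -0.0810; 0.0204 1.0370 0.1183; -0.0810 0.1183 0.8106]  K=[0.7073 -0.1166 0.0643; -0.0568 0.5739 -0.0378; -0.1735 0.0134 0.4478]  nu=[2.0719, 3.2524, -3.3539]  x^+=[1.4439, 0.7665, 0.3977]  P^+=[0.1060 -0.0678 0.0089; -0.0678 0.2768 -0.0378; 0.0089 -0.0378 0.1981]
step 4: x^-=[1.4879, 1.0473, 0.0145]  P^-=[0.3384 -0.1342 -0.0590; -0.1342 0.5995 -0.0038; -0.0590 -0.0038 0.3821]  S=[0.4650 0.0237 -0.0811; 0.0237 1.0265 0.1215; -0.0811 0.1215 0.8045]  K=[0.7027 -0.1136 0.0618; -0.0513 0.5674 -0.0328; -0.1757 0.0170 0.4424]  nu=[-2.0756, -4.8084, -1.6882]  x^+=[0.4713, -1.5190, -0.4493]  P^+=[0.1050 -0.0661 0.0079; -0.0661 0.2731 -0.0356; 0.0079 -0.0356 0.1957]
step 5: x^-=[0.9727, -1.5614, -0.4332]  P^-=[0.3365 -0.1322 -0.0600; -0.1322 0.5966 -0.0021; -0.0600 -0.0021 0.3800]  S=[0.4640 0.0246 -0.0814; 0.0246 1.0248 0.1225; -0.0814 0.1225 0.8024]  K=[0.7015 -0.1129 0.0610; -0.0497 0.5661 -0.0313; -0.1768 0.0180 0.4406]  nu=[1.1402, 4.0368, -3.4351]  x^+=[1.1075, 0.7743, -2.0757]  P^+=[0.1047 -0.0656 0.0075; -0.0656 0.2723 -0.0349; 0.0075 -0.0349 0.1949]

innov = [1.1402, 4.0368, -3.4351]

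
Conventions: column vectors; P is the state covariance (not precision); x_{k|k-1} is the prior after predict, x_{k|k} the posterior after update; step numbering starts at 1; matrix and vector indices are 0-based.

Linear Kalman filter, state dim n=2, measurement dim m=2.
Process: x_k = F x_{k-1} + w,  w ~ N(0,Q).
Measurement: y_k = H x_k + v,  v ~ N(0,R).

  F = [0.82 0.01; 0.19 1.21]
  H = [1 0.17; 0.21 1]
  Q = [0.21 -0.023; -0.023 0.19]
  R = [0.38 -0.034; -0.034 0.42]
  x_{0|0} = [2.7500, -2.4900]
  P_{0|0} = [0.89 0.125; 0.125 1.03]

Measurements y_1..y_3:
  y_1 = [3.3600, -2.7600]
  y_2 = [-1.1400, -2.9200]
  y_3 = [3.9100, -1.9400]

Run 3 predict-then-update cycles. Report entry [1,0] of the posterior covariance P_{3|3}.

P_post[1,0] = -0.0640

step 1: x^-=[2.2301, -2.4904]  P^-=[0.8106 0.2524; 0.2524 1.7876]  S=[1.3281 0.7015; 0.7015 2.3494]  K=[0.6502 -0.0143; 0.0060 0.7817]  nu=[1.5533, -0.7379]  x^+=[3.2506, -3.0579]  P^+=[0.2617 -0.0831; -0.0831 0.3455]
step 2: x^-=[2.6349, -3.0825]  P^-=[0.3846 -0.0606; -0.0606 0.6672]  S=[0.7633 0.0974; 0.0974 1.0787]  K=[0.4937 -0.0259; -0.0083 0.6075]  nu=[-3.2509, -0.3908]  x^+=[1.0400, -3.2928]  P^+=[0.2003 -0.0697; -0.0697 0.2701]
step 3: x^-=[0.8199, -3.7867]  P^-=[0.3436 -0.0578; -0.0578 0.5606]  S=[0.7201 0.0735; 0.0735 0.9714]  K=[0.4656 -0.0205; -0.0057 0.5650]  nu=[3.7338, 1.6745]  x^+=[2.5239, -2.8619]  P^+=[0.1885 -0.0640; -0.0640 0.2509]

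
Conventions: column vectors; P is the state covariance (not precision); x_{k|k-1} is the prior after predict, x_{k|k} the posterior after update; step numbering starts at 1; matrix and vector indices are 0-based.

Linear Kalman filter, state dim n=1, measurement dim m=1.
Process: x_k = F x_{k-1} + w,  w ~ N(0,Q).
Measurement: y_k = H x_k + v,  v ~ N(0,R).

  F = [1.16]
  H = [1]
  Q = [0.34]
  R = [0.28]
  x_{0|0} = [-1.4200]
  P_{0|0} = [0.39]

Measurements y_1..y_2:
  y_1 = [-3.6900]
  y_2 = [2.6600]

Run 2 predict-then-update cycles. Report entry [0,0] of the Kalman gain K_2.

step 1: x^-=[-1.6472]  P^-=[0.8648]  S=[1.1448]  K=[0.7554]  nu=[-2.0428]  x^+=[-3.1904]  P^+=[0.2115]
step 2: x^-=[-3.7008]  P^-=[0.6246]  S=[0.9046]  K=[0.6905]  nu=[6.3608]  x^+=[0.6912]  P^+=[0.1933]

K[0,0] = 0.6905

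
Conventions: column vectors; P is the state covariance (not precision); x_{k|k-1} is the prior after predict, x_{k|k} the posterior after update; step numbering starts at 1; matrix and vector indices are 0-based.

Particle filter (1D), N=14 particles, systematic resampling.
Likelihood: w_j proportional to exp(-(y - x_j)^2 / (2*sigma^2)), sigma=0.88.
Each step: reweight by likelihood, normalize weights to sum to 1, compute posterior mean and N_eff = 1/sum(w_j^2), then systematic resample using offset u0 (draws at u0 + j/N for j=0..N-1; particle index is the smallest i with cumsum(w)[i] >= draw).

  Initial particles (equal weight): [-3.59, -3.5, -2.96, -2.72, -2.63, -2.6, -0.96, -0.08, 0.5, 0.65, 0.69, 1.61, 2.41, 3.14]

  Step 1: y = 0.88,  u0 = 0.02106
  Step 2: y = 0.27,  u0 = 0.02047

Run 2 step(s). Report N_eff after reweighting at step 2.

N_eff = 11.9279

step 1: w=[0.0000, 0.0000, 0.0000, 0.0001, 0.0001, 0.0001, 0.0251, 0.1230, 0.2031, 0.2154, 0.2178, 0.1580, 0.0492, 0.0082]  mean=0.7562  Neff=5.6087  idx=[6, 7, 8, 8, 8, 9, 9, 9, 10, 10, 10, 11, 11, 12]
step 2: w=[0.0366, 0.0898, 0.0939, 0.0939, 0.0939, 0.0885, 0.0885, 0.0885, 0.0867, 0.0867, 0.0867, 0.0305, 0.0305, 0.0051]  mean=0.5611  Neff=11.9279  idx=[0, 1, 2, 3, 3, 4, 5, 6, 7, 7, 8, 9, 10, 11]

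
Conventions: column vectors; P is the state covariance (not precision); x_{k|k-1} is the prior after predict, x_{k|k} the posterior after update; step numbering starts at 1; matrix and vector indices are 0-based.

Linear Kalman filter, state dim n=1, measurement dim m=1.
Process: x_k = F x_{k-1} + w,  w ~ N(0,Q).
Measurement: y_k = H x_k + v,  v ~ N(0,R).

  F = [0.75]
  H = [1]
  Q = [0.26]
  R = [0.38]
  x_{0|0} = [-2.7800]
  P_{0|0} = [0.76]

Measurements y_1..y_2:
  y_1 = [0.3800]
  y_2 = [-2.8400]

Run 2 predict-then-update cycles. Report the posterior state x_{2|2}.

x_post = [-1.6346]

step 1: x^-=[-2.0850]  P^-=[0.6875]  S=[1.0675]  K=[0.6440]  nu=[2.4650]  x^+=[-0.4975]  P^+=[0.2447]
step 2: x^-=[-0.3731]  P^-=[0.3977]  S=[0.7777]  K=[0.5114]  nu=[-2.4669]  x^+=[-1.6346]  P^+=[0.1943]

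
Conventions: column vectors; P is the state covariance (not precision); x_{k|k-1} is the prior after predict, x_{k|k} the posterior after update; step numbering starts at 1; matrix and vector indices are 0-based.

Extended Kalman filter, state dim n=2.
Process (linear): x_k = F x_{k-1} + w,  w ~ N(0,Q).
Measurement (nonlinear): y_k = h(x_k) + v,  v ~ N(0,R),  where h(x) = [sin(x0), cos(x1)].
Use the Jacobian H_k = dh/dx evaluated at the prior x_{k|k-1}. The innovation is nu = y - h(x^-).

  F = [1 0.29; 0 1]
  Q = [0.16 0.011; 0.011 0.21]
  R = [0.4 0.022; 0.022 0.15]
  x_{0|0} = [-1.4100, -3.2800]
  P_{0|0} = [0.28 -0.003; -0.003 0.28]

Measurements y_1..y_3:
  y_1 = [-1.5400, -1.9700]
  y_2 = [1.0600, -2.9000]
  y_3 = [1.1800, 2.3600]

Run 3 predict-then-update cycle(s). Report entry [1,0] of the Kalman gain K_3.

step 1: x^-=[-2.3612, -3.2800]  P^-=[0.4618 0.0892; 0.0892 0.4900]  H_jac=[-0.7106 0.0000; 0.0000 -0.1380]  S=[0.6332 0.0307; 0.0307 0.1593]  K=[-0.5194 0.0230; -0.0803 -0.4088]  nu=[-0.8364, -0.9796]  x^+=[-1.9493, -2.8124]  P^+=[0.2916 0.0578; 0.0578 0.4573]
step 2: x^-=[-2.7649, -2.8124]  P^-=[0.5236 0.2014; 0.2014 0.6673]  H_jac=[-0.9299 0.0000; 0.0000 0.3233]  S=[0.8528 -0.0386; -0.0386 0.2197]  K=[-0.5620 0.1977; -0.1767 0.9507]  nu=[1.4279, -1.9537]  x^+=[-3.9537, -4.9220]  P^+=[0.2371 0.0535; 0.0535 0.4291]
step 3: x^-=[-5.3811, -4.9220]  P^-=[0.4642 0.1889; 0.1889 0.6391]  H_jac=[0.6200 0.0000; 0.0000 -0.9781]  S=[0.5784 -0.0926; -0.0926 0.7614]  K=[0.4678 -0.1858; 0.0725 -0.8122]  nu=[0.3954, 2.1519]  x^+=[-5.5960, -6.6410]  P^+=[0.2952 0.0180; 0.0180 0.1229]

K[1,0] = 0.0725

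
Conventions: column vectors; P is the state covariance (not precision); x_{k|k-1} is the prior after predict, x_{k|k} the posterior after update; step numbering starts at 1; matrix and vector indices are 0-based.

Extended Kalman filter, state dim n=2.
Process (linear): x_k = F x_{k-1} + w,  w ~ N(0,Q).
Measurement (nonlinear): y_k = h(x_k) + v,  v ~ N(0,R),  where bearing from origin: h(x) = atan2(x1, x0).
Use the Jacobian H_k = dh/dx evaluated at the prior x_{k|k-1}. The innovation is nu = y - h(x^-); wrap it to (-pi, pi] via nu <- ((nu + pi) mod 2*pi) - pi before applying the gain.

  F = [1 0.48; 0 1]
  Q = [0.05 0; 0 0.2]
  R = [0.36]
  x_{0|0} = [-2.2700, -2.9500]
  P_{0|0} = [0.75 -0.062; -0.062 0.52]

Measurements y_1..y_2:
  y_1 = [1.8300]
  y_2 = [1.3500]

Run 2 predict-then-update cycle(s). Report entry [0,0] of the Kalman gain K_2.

K[0,0] = 0.0169

step 1: x^-=[-3.6860, -2.9500]  P^-=[0.8603 0.1876; 0.1876 0.7200]  H_jac=[0.1324 -0.1654]  S=[0.3865]  K=[0.2143; -0.2438]  nu=[-1.9865]  x^+=[-4.1117, -2.4657]  P^+=[0.8425 0.2078; 0.2078 0.6970]
step 2: x^-=[-5.2952, -2.4657]  P^-=[1.2526 0.5424; 0.5424 0.8970]  H_jac=[0.0723 -0.1552]  S=[0.3760]  K=[0.0169; -0.2660]  nu=[-2.2274]  x^+=[-5.3329, -1.8731]  P^+=[1.2525 0.5441; 0.5441 0.8704]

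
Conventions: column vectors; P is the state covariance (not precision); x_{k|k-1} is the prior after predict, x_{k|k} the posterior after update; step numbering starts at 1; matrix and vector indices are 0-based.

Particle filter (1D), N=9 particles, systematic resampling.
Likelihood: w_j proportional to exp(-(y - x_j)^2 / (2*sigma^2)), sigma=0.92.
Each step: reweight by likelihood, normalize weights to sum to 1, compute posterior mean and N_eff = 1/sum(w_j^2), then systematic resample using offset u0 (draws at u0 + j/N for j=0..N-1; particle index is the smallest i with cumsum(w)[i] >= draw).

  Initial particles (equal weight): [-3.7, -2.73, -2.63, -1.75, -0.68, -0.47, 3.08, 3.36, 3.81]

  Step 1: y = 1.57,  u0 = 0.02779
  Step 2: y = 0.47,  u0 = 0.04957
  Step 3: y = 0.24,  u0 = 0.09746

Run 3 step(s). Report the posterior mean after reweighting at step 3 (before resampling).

step 1: w=[0.0000, 0.0000, 0.0000, 0.0025, 0.0838, 0.1427, 0.4336, 0.2512, 0.0861]  mean=2.3790  Neff=3.4970  idx=[4, 5, 6, 6, 6, 6, 7, 7, 8]
step 2: w=[0.4021, 0.5212, 0.0157, 0.0157, 0.0157, 0.0157, 0.0063, 0.0063, 0.0012]  mean=-0.2779  Neff=2.3019  idx=[0, 0, 0, 0, 1, 1, 1, 1, 2]
step 3: w=[0.1122, 0.1122, 0.1122, 0.1122, 0.1374, 0.1374, 0.1374, 0.1374, 0.0016]  mean=-0.5587  Neff=7.9445  idx=[0, 1, 2, 3, 4, 5, 6, 7, 7]

post_mean = -0.5587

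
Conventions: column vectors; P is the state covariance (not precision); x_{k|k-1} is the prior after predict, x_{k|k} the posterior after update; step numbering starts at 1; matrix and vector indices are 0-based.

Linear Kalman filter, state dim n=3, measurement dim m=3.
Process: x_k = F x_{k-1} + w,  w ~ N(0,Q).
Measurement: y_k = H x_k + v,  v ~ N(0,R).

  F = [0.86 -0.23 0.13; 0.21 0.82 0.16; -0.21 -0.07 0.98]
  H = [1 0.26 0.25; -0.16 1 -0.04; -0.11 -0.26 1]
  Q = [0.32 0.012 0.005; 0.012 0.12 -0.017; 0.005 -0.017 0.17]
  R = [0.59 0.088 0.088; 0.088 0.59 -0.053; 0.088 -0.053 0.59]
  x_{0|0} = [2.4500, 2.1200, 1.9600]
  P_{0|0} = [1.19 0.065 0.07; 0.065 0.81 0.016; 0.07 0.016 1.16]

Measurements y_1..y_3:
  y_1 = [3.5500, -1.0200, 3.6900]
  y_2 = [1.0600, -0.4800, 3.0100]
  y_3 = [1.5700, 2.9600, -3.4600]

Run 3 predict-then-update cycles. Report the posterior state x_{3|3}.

step 1: x^-=[1.8742, 2.5665, 1.2579]  P^-=[1.2516 0.1536 0.0035; 0.1536 0.7781 0.0785; 0.0035 0.0785 1.3114]  S=[2.0680 0.2427 0.1999; 0.2427 1.3468 -0.2175; 0.1999 -0.2175 1.9364]  K=[0.6638 -0.1832 -0.1790; 0.1218 0.5311 -0.0256; 0.0924 0.1103 0.6694]  nu=[0.6940, -3.2363, 3.3056]  x^+=[2.3361, 0.8477, 3.1776]  P^+=[0.3540 0.0167 0.0058; 0.0167 0.3303 0.0552; 0.0058 0.0552 0.4122]
step 2: x^-=[2.2271, 1.6941, 2.5641]  P^-=[0.5976 0.0380 -0.0095; 0.0380 0.3888 0.0547; -0.0095 0.0547 0.5736]  S=[1.2718 0.1380 0.1298; 0.1380 0.9784 -0.1124; 0.1298 -0.1124 1.1730]  K=[0.5062 -0.1463 -0.1426; 0.0810 0.3757 -0.0161; 0.0588 0.0807 0.4790]  nu=[-2.2486, -1.7152, 1.1314]  x^+=[1.1785, 0.8494, 2.8354]  P^+=[0.2708 0.0091 0.0003; 0.0091 0.2327 0.0392; 0.0003 0.0392 0.2938]
step 3: x^-=[1.1867, 1.3977, 2.4718]  P^-=[0.5317 0.0319 -0.0118; 0.0319 0.3094 0.0332; -0.0118 0.0332 0.4600]  S=[1.1863 0.1182 0.1094; 0.1182 0.9007 -0.1093; 0.1094 -0.1093 1.0645]  K=[0.4791 -0.1380 -0.1372; 0.0714 0.3243 -0.0217; 0.0485 0.0639 0.4268]  nu=[-0.5981, 1.8511, -5.4379]  x^+=[1.3908, 2.0734, 0.2402]  P^+=[0.2563 0.0090 -0.0010; 0.0090 0.2014 0.0296; -0.0010 0.0296 0.2603]

x_post = [1.3908, 2.0734, 0.2402]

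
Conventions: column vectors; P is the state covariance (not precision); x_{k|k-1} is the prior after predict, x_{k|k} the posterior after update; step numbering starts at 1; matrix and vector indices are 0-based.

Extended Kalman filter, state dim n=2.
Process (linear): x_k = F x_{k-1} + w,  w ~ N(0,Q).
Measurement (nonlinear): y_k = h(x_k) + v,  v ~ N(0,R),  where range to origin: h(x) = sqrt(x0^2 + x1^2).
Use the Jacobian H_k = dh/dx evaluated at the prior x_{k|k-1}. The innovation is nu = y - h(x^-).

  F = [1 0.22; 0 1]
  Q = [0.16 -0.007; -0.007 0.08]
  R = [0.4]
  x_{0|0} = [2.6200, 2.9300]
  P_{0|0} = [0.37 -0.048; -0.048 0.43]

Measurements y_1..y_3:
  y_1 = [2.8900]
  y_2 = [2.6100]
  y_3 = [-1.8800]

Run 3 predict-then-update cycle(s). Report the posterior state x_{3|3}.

step 1: x^-=[3.2646, 2.9300]  P^-=[0.5297 0.0396; 0.0396 0.5100]  H_jac=[0.7442 0.6679]  S=[0.9603]  K=[0.4381; 0.3854]  nu=[-1.4966]  x^+=[2.6090, 2.3532]  P^+=[0.3454 -0.1225; -0.1225 0.3673]
step 2: x^-=[3.1267, 2.3532]  P^-=[0.4693 -0.0487; -0.0487 0.4473]  H_jac=[0.7990 0.6013]  S=[0.8145]  K=[0.4244; 0.2825]  nu=[-1.3032]  x^+=[2.5736, 1.9850]  P^+=[0.3226 -0.1464; -0.1464 0.3824]
step 3: x^-=[3.0103, 1.9850]  P^-=[0.4367 -0.0692; -0.0692 0.4624]  H_jac=[0.8348 0.5505]  S=[0.7808]  K=[0.4181; 0.2519]  nu=[-5.4859]  x^+=[0.7167, 0.6029]  P^+=[0.3002 -0.1515; -0.1515 0.4128]

x_post = [0.7167, 0.6029]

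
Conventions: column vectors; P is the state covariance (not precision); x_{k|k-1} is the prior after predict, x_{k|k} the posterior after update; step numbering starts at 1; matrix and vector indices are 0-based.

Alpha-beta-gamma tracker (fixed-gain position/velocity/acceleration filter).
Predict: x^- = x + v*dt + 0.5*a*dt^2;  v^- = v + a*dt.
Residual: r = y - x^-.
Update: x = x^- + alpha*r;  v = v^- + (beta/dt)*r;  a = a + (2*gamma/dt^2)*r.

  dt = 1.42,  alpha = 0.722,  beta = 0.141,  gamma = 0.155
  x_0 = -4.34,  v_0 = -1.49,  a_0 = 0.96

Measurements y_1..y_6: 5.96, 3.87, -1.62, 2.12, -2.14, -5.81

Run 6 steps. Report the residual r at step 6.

resid = -6.3324

step 1: x_pred=-5.4879  r=11.4479  x^+=2.7775  v^+=1.0099  a^+=2.7200
step 2: x_pred=6.9539  r=-3.0839  x^+=4.7273  v^+=4.5661  a^+=2.2459
step 3: x_pred=13.4755  r=-15.0955  x^+=2.5765  v^+=6.2563  a^+=-0.0749
step 4: x_pred=11.3851  r=-9.2651  x^+=4.6957  v^+=5.2300  a^+=-1.4993
step 5: x_pred=10.6107  r=-12.7507  x^+=1.4047  v^+=1.8349  a^+=-3.4596
step 6: x_pred=0.5224  r=-6.3324  x^+=-4.0496  v^+=-3.7064  a^+=-4.4331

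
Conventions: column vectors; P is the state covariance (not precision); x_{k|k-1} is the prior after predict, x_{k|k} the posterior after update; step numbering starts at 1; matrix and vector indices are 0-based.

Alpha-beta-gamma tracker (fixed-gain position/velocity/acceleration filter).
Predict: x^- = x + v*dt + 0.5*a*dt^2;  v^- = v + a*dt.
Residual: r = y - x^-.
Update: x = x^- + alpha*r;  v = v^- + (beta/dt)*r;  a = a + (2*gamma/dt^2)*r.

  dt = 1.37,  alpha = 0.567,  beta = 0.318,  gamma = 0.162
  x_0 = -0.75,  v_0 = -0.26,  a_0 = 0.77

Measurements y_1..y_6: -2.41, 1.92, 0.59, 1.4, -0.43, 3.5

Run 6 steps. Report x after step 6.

step 1: x_pred=-0.3836  r=-2.0264  x^+=-1.5326  v^+=0.3245  a^+=0.4202
step 2: x_pred=-0.6936  r=2.6136  x^+=0.7883  v^+=1.5069  a^+=0.8714
step 3: x_pred=3.6704  r=-3.0804  x^+=1.9238  v^+=1.9856  a^+=0.3396
step 4: x_pred=4.9628  r=-3.5628  x^+=2.9427  v^+=1.6239  a^+=-0.2754
step 5: x_pred=4.9090  r=-5.3390  x^+=1.8818  v^+=0.0073  a^+=-1.1971
step 6: x_pred=0.7684  r=2.7316  x^+=2.3172  v^+=-0.9986  a^+=-0.7255

x_post = 2.3172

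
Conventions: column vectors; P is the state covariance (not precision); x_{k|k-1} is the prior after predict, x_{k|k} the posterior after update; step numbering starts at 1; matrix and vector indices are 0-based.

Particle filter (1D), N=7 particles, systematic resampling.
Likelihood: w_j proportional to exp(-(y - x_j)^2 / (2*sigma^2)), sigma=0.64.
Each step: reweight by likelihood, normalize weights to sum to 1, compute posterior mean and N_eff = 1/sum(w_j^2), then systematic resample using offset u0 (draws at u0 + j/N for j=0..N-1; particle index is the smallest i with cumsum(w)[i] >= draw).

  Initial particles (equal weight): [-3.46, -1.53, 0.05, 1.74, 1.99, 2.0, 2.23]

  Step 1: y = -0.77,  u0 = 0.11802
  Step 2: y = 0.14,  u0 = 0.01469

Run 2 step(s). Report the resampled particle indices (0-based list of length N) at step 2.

resampled_idx = [1, 3, 4, 4, 5, 5, 6]

step 1: w=[0.0002, 0.5284, 0.4707, 0.0005, 0.0001, 0.0001, 0.0000]  mean=-0.7843  Neff=1.9967  idx=[1, 1, 1, 2, 2, 2, 2]
step 2: w=[0.0082, 0.0082, 0.0082, 0.2439, 0.2439, 0.2439, 0.2439]  mean=0.0112  Neff=4.2003  idx=[1, 3, 4, 4, 5, 5, 6]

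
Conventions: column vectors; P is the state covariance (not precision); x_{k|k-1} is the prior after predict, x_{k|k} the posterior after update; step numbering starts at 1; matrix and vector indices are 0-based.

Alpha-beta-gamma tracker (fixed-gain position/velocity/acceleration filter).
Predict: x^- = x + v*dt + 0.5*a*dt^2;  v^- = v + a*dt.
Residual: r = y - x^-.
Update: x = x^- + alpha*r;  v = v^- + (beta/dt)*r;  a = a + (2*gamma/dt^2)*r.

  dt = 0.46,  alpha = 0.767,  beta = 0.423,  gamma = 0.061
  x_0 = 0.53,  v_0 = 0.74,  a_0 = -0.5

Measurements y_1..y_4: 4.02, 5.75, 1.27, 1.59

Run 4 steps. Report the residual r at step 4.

resid = -0.7551

step 1: x_pred=0.8175  r=3.2025  x^+=3.2738  v^+=3.4549  a^+=1.3464
step 2: x_pred=5.0055  r=0.7445  x^+=5.5765  v^+=4.7589  a^+=1.7757
step 3: x_pred=7.9535  r=-6.6835  x^+=2.8273  v^+=-0.5702  a^+=-2.0778
step 4: x_pred=2.3451  r=-0.7551  x^+=1.7659  v^+=-2.2204  a^+=-2.5131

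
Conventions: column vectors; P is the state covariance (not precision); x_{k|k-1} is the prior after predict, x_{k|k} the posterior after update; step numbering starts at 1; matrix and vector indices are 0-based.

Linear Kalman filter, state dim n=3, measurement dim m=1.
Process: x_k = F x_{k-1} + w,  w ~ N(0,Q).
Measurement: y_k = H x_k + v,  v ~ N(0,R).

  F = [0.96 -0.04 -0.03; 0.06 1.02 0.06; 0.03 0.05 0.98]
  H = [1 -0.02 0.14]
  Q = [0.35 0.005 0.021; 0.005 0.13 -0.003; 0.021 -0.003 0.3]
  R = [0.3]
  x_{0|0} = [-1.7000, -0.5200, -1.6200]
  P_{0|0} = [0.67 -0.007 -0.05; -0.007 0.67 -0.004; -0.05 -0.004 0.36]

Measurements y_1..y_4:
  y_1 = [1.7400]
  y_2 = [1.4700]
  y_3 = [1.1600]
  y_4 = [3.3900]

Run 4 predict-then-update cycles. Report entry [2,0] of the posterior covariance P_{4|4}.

P_post[2,0] = -0.1803

step 1: x^-=[-1.5626, -0.7296, -1.6646]  P^-=[0.9723 0.0061 -0.0188; 0.0061 0.8291 0.0463; -0.0188 0.0463 0.6447]  S=[1.2795]  K=[0.7577; -0.0031; 0.0551]  nu=[3.5211]  x^+=[1.1055, -0.7406, -1.4705]  P^+=[0.2376 0.0091 -0.0722; 0.0091 0.8291 0.0465; -0.0722 0.0465 0.6408]
step 2: x^-=[1.1350, -0.7773, -1.4449]  P^-=[0.5745 -0.0129 -0.0620; -0.0129 1.0020 0.1199; -0.0620 0.1199 0.9180]  S=[0.8753]  K=[0.6467; -0.0185; 0.0732]  nu=[0.5218]  x^+=[1.4724, -0.7869, -1.4067]  P^+=[0.2084 -0.0025 -0.1035; -0.0025 1.0017 0.1211; -0.1035 0.1211 0.9133]
step 3: x^-=[1.4872, -0.7987, -1.3738]  P^-=[0.5510 -0.0377 -0.1042; -0.0377 1.1900 0.2172; -0.1042 0.2172 1.1856]  S=[0.8458]  K=[0.6351; -0.0367; 0.0680]  nu=[-0.1508]  x^+=[1.3914, -0.7932, -1.3840]  P^+=[0.2099 -0.0180 -0.1407; -0.0180 1.1888 0.2194; -0.1407 0.2194 1.1817]
step 4: x^-=[1.4090, -0.8086, -1.3543]  P^-=[0.5564 -0.0662 -0.1521; -0.0662 1.3955 0.3383; -0.1521 0.3383 1.4513]  S=[0.8436]  K=[0.6359; -0.0554; 0.0526]  nu=[2.1544]  x^+=[2.7790, -0.9279, -1.2410]  P^+=[0.2153 -0.0365 -0.1803; -0.0365 1.3929 0.3407; -0.1803 0.3407 1.4489]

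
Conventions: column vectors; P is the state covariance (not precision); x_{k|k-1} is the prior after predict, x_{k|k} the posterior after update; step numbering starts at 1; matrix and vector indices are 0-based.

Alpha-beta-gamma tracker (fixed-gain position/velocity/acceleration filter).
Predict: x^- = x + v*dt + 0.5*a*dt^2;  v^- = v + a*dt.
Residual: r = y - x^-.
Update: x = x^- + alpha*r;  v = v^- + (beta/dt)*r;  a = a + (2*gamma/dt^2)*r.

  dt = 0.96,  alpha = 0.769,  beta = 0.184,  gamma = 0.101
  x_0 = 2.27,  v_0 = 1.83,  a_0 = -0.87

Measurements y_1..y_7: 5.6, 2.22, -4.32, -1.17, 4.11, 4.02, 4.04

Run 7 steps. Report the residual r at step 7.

resid = 2.2166

step 1: x_pred=3.6259  r=1.9741  x^+=5.1440  v^+=1.3732  a^+=-0.4373
step 2: x_pred=6.2607  r=-4.0407  x^+=3.1534  v^+=0.1789  a^+=-1.3230
step 3: x_pred=2.7155  r=-7.0355  x^+=-2.6948  v^+=-2.4396  a^+=-2.8650
step 4: x_pred=-6.3571  r=5.1871  x^+=-2.3682  v^+=-4.1959  a^+=-1.7281
step 5: x_pred=-7.1926  r=11.3026  x^+=1.4991  v^+=-3.6886  a^+=0.7492
step 6: x_pred=-1.6967  r=5.7167  x^+=2.6994  v^+=-1.8736  a^+=2.0022
step 7: x_pred=1.8234  r=2.2166  x^+=3.5280  v^+=0.4734  a^+=2.4881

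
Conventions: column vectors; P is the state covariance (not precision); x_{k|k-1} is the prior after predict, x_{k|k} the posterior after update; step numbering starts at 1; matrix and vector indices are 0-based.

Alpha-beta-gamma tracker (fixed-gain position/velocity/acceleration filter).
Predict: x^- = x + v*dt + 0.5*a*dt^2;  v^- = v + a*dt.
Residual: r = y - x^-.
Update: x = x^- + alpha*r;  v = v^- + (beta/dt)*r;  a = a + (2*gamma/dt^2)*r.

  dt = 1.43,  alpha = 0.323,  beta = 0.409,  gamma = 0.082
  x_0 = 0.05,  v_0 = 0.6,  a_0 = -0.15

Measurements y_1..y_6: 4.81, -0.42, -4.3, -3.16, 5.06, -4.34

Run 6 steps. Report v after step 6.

step 1: x_pred=0.7546  r=4.0554  x^+=2.0645  v^+=1.5454  a^+=0.1752
step 2: x_pred=4.4536  r=-4.8736  x^+=2.8794  v^+=0.4021  a^+=-0.2156
step 3: x_pred=3.2339  r=-7.5339  x^+=0.8005  v^+=-2.0611  a^+=-0.8198
step 4: x_pred=-2.9851  r=-0.1749  x^+=-3.0416  v^+=-3.2835  a^+=-0.8339
step 5: x_pred=-8.5895  r=13.6495  x^+=-4.1807  v^+=-0.5719  a^+=0.2608
step 6: x_pred=-4.7319  r=0.3919  x^+=-4.6053  v^+=-0.0869  a^+=0.2923

v_post = -0.0869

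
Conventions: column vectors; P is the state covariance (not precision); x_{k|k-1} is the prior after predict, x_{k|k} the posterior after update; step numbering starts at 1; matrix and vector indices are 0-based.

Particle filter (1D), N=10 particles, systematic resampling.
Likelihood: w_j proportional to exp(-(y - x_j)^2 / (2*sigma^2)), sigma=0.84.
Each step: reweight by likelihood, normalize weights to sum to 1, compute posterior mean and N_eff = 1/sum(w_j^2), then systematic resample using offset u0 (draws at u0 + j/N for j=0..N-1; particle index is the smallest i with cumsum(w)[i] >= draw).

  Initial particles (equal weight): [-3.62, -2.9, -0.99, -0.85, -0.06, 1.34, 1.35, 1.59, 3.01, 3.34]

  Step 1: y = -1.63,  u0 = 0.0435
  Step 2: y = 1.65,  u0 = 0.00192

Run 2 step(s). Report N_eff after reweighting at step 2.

N_eff = 2.1977

step 1: w=[0.0309, 0.1630, 0.3825, 0.3322, 0.0891, 0.0010, 0.0009, 0.0003, 0.0000, 0.0000]  mean=-1.2479  Neff=3.4232  idx=[1, 1, 2, 2, 2, 2, 3, 3, 3, 4]
step 2: w=[0.0000, 0.0000, 0.0376, 0.0376, 0.0376, 0.0376, 0.0627, 0.0627, 0.0627, 0.6615]  mean=-0.3485  Neff=2.1977  idx=[2, 4, 6, 8, 9, 9, 9, 9, 9, 9]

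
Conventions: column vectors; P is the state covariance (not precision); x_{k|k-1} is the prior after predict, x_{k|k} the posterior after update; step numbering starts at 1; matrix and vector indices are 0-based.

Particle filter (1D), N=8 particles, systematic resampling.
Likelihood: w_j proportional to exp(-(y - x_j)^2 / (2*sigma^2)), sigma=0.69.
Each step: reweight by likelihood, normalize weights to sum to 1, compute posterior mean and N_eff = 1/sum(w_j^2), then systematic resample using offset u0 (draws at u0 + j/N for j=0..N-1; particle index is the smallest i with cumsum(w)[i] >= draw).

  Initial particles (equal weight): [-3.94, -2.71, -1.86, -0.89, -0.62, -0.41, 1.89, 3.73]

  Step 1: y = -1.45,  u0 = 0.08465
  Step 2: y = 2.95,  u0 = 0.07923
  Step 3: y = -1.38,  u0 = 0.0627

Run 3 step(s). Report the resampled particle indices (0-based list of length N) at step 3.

step 1: w=[0.0006, 0.0739, 0.3282, 0.2817, 0.1899, 0.1257, 0.0000, 0.0000]  mean=-1.2330  Neff=4.0919  idx=[2, 2, 2, 3, 3, 4, 4, 5]
step 2: w=[0.0000, 0.0000, 0.0000, 0.0178, 0.0178, 0.1459, 0.1459, 0.6726]  mean=-0.4884  Neff=2.0180  idx=[5, 6, 7, 7, 7, 7, 7, 7]
step 3: w=[0.1640, 0.1640, 0.1120, 0.1120, 0.1120, 0.1120, 0.1120, 0.1120]  mean=-0.4789  Neff=7.7483  idx=[0, 1, 1, 2, 4, 5, 6, 7]

resampled_idx = [0, 1, 1, 2, 4, 5, 6, 7]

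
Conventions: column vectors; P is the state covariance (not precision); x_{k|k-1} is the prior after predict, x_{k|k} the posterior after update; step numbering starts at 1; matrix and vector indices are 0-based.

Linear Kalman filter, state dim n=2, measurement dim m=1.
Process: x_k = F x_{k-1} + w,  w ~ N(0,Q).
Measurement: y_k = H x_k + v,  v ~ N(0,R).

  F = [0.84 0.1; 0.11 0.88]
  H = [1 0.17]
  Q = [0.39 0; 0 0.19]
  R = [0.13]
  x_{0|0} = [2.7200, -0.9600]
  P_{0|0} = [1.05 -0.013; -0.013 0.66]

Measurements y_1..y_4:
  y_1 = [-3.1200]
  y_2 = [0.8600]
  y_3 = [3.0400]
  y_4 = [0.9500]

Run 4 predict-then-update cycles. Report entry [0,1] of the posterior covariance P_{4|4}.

P_post[0,1] = -0.0874

step 1: x^-=[2.1888, -0.5456]  P^-=[1.1353 0.1453; 0.1453 0.7113]  S=[1.3353]  K=[0.8687; 0.1994]  nu=[-5.2160]  x^+=[-2.3426, -1.5857]  P^+=[0.1276 -0.0860; -0.0860 0.6582]
step 2: x^-=[-2.1264, -1.6531]  P^-=[0.4721 0.0052; 0.0052 0.6846]  S=[0.6237]  K=[0.7584; 0.1950]  nu=[3.2674]  x^+=[0.3517, -1.0161]  P^+=[0.1134 -0.0870; -0.0870 0.6609]
step 3: x^-=[0.1938, -0.8555]  P^-=[0.4620 0.0034; 0.0034 0.6863]  S=[0.6130]  K=[0.7546; 0.1958]  nu=[2.9916]  x^+=[2.4514, -0.2697]  P^+=[0.1129 -0.0872; -0.0872 0.6628]
step 4: x^-=[2.0322, 0.0324]  P^-=[0.4617 0.0033; 0.0033 0.6878]  S=[0.6127]  K=[0.7544; 0.1963]  nu=[-1.0877]  x^+=[1.2116, -0.1811]  P^+=[0.1129 -0.0874; -0.0874 0.6642]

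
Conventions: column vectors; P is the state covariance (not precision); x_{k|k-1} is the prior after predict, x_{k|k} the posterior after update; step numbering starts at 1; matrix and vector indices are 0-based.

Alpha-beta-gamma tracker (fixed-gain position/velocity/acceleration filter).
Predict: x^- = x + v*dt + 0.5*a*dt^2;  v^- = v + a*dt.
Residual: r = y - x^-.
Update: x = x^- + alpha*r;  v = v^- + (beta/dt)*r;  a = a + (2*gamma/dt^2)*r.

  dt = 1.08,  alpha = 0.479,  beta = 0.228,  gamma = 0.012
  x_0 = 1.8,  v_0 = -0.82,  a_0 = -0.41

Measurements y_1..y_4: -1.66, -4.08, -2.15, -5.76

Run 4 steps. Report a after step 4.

step 1: x_pred=0.6753  r=-2.3353  x^+=-0.4433  v^+=-1.7558  a^+=-0.4581
step 2: x_pred=-2.6067  r=-1.4733  x^+=-3.3124  v^+=-2.5615  a^+=-0.4884
step 3: x_pred=-6.3637  r=4.2137  x^+=-4.3453  v^+=-2.1994  a^+=-0.4017
step 4: x_pred=-6.9549  r=1.1949  x^+=-6.3826  v^+=-2.3809  a^+=-0.3771

a_post = -0.3771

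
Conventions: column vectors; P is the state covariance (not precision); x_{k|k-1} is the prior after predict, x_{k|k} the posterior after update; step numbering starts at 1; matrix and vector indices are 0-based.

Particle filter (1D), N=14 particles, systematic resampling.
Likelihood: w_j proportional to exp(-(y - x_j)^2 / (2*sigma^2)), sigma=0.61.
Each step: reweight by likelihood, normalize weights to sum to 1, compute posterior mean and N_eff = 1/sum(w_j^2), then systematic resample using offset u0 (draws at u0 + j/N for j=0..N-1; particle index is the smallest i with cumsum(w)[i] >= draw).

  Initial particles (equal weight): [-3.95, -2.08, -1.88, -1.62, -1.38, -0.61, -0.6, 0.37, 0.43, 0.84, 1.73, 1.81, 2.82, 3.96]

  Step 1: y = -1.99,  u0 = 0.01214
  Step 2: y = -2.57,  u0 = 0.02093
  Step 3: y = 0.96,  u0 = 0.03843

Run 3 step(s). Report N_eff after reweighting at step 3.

N_eff = 2.2856

step 1: w=[0.0016, 0.2771, 0.2756, 0.2330, 0.1699, 0.0217, 0.0209, 0.0002, 0.0001, 0.0000, 0.0000, 0.0000, 0.0000, 0.0000]  mean=-1.7383  Neff=4.2232  idx=[1, 1, 1, 1, 2, 2, 2, 2, 3, 3, 3, 4, 4, 4]
step 2: w=[0.1141, 0.1141, 0.1141, 0.1141, 0.0831, 0.0831, 0.0831, 0.0831, 0.0469, 0.0469, 0.0469, 0.0235, 0.0235, 0.0235]  mean=-1.8995  Neff=11.3679  idx=[0, 0, 1, 2, 2, 3, 3, 4, 5, 6, 7, 8, 9, 11]
step 3: w=[0.0040, 0.0040, 0.0040, 0.0040, 0.0040, 0.0040, 0.0040, 0.0195, 0.0195, 0.0195, 0.0195, 0.1298, 0.1298, 0.6342]  mean=-1.5011  Neff=2.2856  idx=[7, 11, 11, 12, 12, 13, 13, 13, 13, 13, 13, 13, 13, 13]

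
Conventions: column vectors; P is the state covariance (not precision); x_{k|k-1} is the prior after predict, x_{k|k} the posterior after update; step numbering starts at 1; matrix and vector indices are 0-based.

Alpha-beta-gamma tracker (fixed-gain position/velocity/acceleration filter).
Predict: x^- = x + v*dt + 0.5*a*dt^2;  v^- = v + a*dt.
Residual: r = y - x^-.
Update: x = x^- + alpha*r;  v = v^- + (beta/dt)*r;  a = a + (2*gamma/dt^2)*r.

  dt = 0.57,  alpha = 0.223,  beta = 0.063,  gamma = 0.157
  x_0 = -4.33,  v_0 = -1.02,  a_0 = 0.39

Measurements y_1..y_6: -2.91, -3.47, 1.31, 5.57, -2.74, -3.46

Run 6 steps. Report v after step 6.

v_post = 12.5028

step 1: x_pred=-4.8480  r=1.9380  x^+=-4.4159  v^+=-0.5835  a^+=2.2630
step 2: x_pred=-4.3808  r=0.9108  x^+=-4.1777  v^+=0.8071  a^+=3.1433
step 3: x_pred=-3.2070  r=4.5170  x^+=-2.1997  v^+=3.0980  a^+=7.5088
step 4: x_pred=0.7859  r=4.7841  x^+=1.8528  v^+=7.9068  a^+=12.1323
step 5: x_pred=8.3306  r=-11.0706  x^+=5.8618  v^+=13.5987  a^+=1.4332
step 6: x_pred=13.8459  r=-17.3059  x^+=9.9867  v^+=12.5028  a^+=-15.2921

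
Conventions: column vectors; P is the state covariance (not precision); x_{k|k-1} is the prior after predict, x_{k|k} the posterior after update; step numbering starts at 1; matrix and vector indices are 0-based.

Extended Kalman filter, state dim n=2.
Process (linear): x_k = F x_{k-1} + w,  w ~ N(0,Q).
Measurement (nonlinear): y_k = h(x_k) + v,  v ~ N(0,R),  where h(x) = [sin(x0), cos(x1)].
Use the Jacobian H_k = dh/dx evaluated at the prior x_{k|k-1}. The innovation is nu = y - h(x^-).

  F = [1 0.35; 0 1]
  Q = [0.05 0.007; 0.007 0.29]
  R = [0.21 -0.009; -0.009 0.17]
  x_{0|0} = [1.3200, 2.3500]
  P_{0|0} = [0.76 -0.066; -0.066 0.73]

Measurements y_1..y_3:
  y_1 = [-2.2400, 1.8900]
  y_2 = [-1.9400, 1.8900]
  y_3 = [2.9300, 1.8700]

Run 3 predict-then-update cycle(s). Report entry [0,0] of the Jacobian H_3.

H_jac[0,0] = -0.0289

step 1: x^-=[2.1425, 2.3500]  P^-=[0.8532 0.1965; 0.1965 1.0200]  H_jac=[-0.5411 0.0000; 0.0000 -0.7115]  S=[0.4598 0.0666; 0.0666 0.6863]  K=[-0.9884 -0.1077; -0.0791 -1.0497]  nu=[-3.0810, 2.5927]  x^+=[4.9086, -0.1279]  P^+=[0.3818 0.0132; 0.0132 0.2498]
step 2: x^-=[4.8638, -0.1279]  P^-=[0.4717 0.1077; 0.1077 0.5398]  H_jac=[0.1509 0.0000; 0.0000 0.1276]  S=[0.2207 -0.0069; -0.0069 0.1788]  K=[0.3252 0.0894; 0.0858 0.3885]  nu=[-0.9514, 0.8982]  x^+=[4.6347, 0.1394]  P^+=[0.4473 0.0962; 0.0962 0.5117]
step 3: x^-=[4.6835, 0.1394]  P^-=[0.6274 0.2823; 0.2823 0.8017]  H_jac=[-0.0289 0.0000; 0.0000 -0.1390]  S=[0.2105 -0.0079; -0.0079 0.1855]  K=[-0.0940 -0.2155; -0.0612 -0.6032]  nu=[3.9296, 0.8797]  x^+=[4.1245, -0.6318]  P^+=[0.6172 0.2575; 0.2575 0.7340]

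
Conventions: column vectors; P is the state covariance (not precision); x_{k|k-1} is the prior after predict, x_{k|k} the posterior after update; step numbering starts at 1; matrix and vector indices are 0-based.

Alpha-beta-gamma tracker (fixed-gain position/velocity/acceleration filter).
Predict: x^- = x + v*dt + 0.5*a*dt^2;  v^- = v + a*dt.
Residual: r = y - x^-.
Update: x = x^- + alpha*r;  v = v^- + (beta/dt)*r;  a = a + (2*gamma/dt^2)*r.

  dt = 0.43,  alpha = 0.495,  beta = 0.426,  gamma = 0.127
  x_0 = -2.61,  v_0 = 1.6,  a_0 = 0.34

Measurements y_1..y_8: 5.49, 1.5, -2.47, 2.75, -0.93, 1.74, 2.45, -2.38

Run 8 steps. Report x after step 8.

step 1: x_pred=-1.8906  r=7.3806  x^+=1.7628  v^+=9.0581  a^+=10.4788
step 2: x_pred=6.6266  r=-5.1266  x^+=4.0889  v^+=8.4851  a^+=3.4364
step 3: x_pred=8.0552  r=-10.5252  x^+=2.8452  v^+=-0.4645  a^+=-11.0223
step 4: x_pred=1.6265  r=1.1235  x^+=2.1826  v^+=-4.0910  a^+=-9.4789
step 5: x_pred=-0.4529  r=-0.4771  x^+=-0.6890  v^+=-8.6397  a^+=-10.1343
step 6: x_pred=-5.3410  r=7.0810  x^+=-1.8359  v^+=-5.9823  a^+=-0.4070
step 7: x_pred=-4.4459  r=6.8959  x^+=-1.0324  v^+=0.6745  a^+=9.0660
step 8: x_pred=0.0957  r=-2.4757  x^+=-1.1298  v^+=2.1202  a^+=5.6651

x_post = -1.1298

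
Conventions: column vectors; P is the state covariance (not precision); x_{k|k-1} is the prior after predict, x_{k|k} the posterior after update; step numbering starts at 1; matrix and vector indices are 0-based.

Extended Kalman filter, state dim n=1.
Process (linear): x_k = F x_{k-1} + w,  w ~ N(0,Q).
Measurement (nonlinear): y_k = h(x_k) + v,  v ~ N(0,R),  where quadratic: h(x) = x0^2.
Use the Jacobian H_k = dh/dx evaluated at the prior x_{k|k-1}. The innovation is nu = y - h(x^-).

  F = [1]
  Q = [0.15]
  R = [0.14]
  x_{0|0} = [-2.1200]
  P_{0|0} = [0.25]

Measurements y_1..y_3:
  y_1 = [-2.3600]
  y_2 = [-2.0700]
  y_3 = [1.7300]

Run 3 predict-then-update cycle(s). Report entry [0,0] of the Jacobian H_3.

step 1: x^-=[-2.1200]  P^-=[0.4000]  H_jac=[-4.2400]  S=[7.3310]  K=[-0.2313]  nu=[-6.8544]  x^+=[-0.5343]  P^+=[0.0076]
step 2: x^-=[-0.5343]  P^-=[0.1576]  H_jac=[-1.0685]  S=[0.3200]  K=[-0.5264]  nu=[-2.3554]  x^+=[0.7056]  P^+=[0.0690]
step 3: x^-=[0.7056]  P^-=[0.2190]  H_jac=[1.4113]  S=[0.5761]  K=[0.5364]  nu=[1.2321]  x^+=[1.3665]  P^+=[0.0532]

H_jac[0,0] = 1.4113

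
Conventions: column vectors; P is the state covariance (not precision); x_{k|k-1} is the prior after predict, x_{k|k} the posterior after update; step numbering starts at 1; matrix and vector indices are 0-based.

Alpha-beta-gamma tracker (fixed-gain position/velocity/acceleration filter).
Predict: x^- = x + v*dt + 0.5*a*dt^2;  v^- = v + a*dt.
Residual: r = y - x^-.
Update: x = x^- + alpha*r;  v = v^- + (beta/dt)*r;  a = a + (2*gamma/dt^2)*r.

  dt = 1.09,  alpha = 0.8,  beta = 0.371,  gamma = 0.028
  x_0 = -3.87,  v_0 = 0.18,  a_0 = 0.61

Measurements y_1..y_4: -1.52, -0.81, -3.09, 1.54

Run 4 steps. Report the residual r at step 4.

step 1: x_pred=-3.3114  r=1.7914  x^+=-1.8783  v^+=1.4546  a^+=0.6944
step 2: x_pred=0.1198  r=-0.9298  x^+=-0.6240  v^+=1.8951  a^+=0.6506
step 3: x_pred=1.8281  r=-4.9181  x^+=-2.1064  v^+=0.9303  a^+=0.4188
step 4: x_pred=-0.8436  r=2.3836  x^+=1.0633  v^+=2.1981  a^+=0.5311

resid = 2.3836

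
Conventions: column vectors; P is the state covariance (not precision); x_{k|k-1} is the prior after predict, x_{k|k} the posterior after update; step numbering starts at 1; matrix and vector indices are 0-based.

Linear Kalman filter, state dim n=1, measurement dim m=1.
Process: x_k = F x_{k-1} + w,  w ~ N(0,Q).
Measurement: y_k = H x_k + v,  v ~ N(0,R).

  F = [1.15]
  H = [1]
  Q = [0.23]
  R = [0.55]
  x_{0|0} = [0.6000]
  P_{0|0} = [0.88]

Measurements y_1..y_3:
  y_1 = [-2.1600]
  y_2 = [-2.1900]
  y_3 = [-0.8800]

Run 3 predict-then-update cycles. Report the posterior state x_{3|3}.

x_post = [-1.4899]

step 1: x^-=[0.6900]  P^-=[1.3938]  S=[1.9438]  K=[0.7170]  nu=[-2.8500]  x^+=[-1.3536]  P^+=[0.3944]
step 2: x^-=[-1.5566]  P^-=[0.7516]  S=[1.3016]  K=[0.5774]  nu=[-0.6334]  x^+=[-1.9224]  P^+=[0.3176]
step 3: x^-=[-2.2107]  P^-=[0.6500]  S=[1.2000]  K=[0.5417]  nu=[1.3307]  x^+=[-1.4899]  P^+=[0.2979]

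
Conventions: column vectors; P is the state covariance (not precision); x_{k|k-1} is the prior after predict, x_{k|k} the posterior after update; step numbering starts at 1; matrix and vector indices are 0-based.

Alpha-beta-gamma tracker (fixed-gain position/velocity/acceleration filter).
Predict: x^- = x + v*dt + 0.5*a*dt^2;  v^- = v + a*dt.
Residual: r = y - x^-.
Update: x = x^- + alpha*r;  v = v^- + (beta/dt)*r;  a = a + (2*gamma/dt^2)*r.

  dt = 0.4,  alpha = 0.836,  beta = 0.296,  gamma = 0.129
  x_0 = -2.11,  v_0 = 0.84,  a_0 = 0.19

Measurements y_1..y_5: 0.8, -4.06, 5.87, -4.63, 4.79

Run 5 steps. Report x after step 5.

step 1: x_pred=-1.7588  r=2.5588  x^+=0.3804  v^+=2.8095  a^+=4.3161
step 2: x_pred=1.8494  r=-5.9094  x^+=-3.0909  v^+=0.1629  a^+=-5.2129
step 3: x_pred=-3.4427  r=9.3127  x^+=4.3427  v^+=4.9692  a^+=9.8038
step 4: x_pred=7.1147  r=-11.7447  x^+=-2.7039  v^+=0.1996  a^+=-9.1345
step 5: x_pred=-3.3548  r=8.1448  x^+=3.4543  v^+=2.5730  a^+=3.9990

x_post = 3.4543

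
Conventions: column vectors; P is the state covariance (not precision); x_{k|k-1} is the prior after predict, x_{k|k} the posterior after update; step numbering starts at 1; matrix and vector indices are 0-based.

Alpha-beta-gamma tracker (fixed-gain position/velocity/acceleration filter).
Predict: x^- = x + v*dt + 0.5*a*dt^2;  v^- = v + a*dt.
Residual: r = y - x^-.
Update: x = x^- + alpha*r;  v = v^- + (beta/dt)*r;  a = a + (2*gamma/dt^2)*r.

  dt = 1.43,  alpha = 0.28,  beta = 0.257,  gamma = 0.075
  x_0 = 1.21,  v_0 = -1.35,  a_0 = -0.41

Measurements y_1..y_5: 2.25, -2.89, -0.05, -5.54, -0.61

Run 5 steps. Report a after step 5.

a_post = 0.5429

step 1: x_pred=-1.1397  r=3.3897  x^+=-0.1906  v^+=-1.3271  a^+=-0.1614
step 2: x_pred=-2.2533  r=-0.6367  x^+=-2.4316  v^+=-1.6723  a^+=-0.2081
step 3: x_pred=-5.0357  r=4.9857  x^+=-3.6397  v^+=-1.0738  a^+=0.1577
step 4: x_pred=-5.0140  r=-0.5260  x^+=-5.1612  v^+=-0.9429  a^+=0.1191
step 5: x_pred=-6.3878  r=5.7778  x^+=-4.7700  v^+=0.2658  a^+=0.5429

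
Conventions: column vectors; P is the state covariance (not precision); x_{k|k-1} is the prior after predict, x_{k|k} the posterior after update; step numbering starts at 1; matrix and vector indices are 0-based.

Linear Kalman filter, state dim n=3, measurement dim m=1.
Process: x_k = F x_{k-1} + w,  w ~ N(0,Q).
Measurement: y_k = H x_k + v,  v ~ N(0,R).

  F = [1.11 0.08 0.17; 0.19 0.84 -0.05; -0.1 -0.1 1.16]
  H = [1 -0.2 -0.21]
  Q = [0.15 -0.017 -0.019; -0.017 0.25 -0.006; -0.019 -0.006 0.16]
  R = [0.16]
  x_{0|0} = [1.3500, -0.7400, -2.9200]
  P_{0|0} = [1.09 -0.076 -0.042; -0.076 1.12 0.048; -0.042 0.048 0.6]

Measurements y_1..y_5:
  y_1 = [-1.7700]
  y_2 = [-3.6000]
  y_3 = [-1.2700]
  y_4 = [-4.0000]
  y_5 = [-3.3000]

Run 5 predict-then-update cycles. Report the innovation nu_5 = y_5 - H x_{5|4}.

step 1: x^-=[0.9429, -0.2191, -3.4482]  P^-=[1.4895 0.2187 -0.0713; 0.2187 1.0536 -0.1102; -0.0713 -0.1102 0.9865]  S=[1.6683]  K=[0.8755; 0.0186; -0.1537]  nu=[-3.4808]  x^+=[-2.1047, -0.2840, -2.9131]  P^+=[0.2106 0.1914 0.1532; 0.1914 1.0530 -0.1054; 0.1532 -0.1054 0.9471]
step 2: x^-=[-2.8542, -0.4928, -3.1404]  P^-=[0.5325 0.2533 0.2999; 0.2533 1.0701 -0.2418; 0.2999 -0.2418 1.4398]  S=[0.5512]  K=[0.7599; 0.1635; 0.0832]  nu=[-1.5038]  x^+=[-3.9970, -0.7386, -3.2656]  P^+=[0.2142 0.1849 0.2650; 0.1849 1.0553 -0.2493; 0.2650 -0.2493 1.4360]
step 3: x^-=[-5.0509, -1.2166, -3.3145]  P^-=[0.5882 0.2213 0.5278; 0.2213 1.0809 -0.3855; 0.5278 -0.3855 2.1051]  S=[0.5417]  K=[0.7996; 0.1589; 0.3006]  nu=[2.8415]  x^+=[-2.7789, -0.7650, -2.4604]  P^+=[0.2419 0.1525 0.3976; 0.1525 1.0672 -0.4114; 0.3976 -0.4114 2.0561]
step 4: x^-=[-3.5641, -1.0476, -2.4997]  P^-=[0.6803 0.1664 0.8069; 0.1664 1.0926 -0.5485; 0.8069 -0.5485 2.9461]  S=[0.5623]  K=[0.8492; 0.1122; 0.5299]  nu=[-1.1704]  x^+=[-4.5579, -1.1789, -3.1198]  P^+=[0.2748 0.1128 0.5539; 0.1128 1.0855 -0.5819; 0.5539 -0.5819 2.7882]
step 5: x^-=[-5.6840, -1.7003, -3.0453]  P^-=[0.7893 0.1035 1.1379; 0.1035 1.1072 -0.7208; 1.1379 -0.7208 3.9341]  S=[0.5872]  K=[0.9020; 0.0569; 0.7764]  nu=[1.4044]  x^+=[-4.4173, -1.6203, -1.9550]  P^+=[0.3116 0.0733 0.7267; 0.0733 1.1053 -0.7468; 0.7267 -0.7468 3.5802]

innov = [1.4044]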